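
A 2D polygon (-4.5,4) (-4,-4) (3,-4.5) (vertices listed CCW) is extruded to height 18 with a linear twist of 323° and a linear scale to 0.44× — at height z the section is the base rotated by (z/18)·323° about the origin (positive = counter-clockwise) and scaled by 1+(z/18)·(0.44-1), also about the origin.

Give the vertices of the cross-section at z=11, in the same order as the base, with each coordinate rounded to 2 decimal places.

t = z/height = 11/18 = 0.611111
s = 1 + (scale-1)·z/height = 1 + (0.44-1)·11/18 = 0.657778
θ = twist·z/height = 323°·11/18 = 197.3889° = 3.445086 rad
cos θ = -0.954298, sin θ = -0.298856 (intermediates below are computed at full precision and shown rounded to 5 d.p.)
v1: (-4.5,4) → rotate → (5.48977,-2.47234) → ×s → (3.61105,-1.62625) → (3.61,-1.63)
v2: (-4,-4) → rotate → (2.62177,5.01262) → ×s → (1.72454,3.29719) → (1.72,3.30)
v3: (3,-4.5) → rotate → (-4.20775,3.39778) → ×s → (-2.76776,2.23498) → (-2.77,2.23)

Cross-section at z=11: (3.61,-1.63) (1.72,3.30) (-2.77,2.23)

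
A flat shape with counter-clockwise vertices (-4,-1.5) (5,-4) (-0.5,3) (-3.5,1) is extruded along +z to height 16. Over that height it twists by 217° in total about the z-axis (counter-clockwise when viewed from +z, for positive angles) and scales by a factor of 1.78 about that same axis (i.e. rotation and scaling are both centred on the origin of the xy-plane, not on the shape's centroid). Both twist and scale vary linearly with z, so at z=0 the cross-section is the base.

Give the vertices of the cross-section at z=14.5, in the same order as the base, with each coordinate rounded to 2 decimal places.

t = z/height = 14.5/16 = 0.90625
s = 1 + (scale-1)·z/height = 1 + (1.78-1)·14.5/16 = 1.706875
θ = twist·z/height = 217°·14.5/16 = 196.6563° = 3.432299 rad
cos θ = -0.958042, sin θ = -0.286629 (intermediates below are computed at full precision and shown rounded to 5 d.p.)
v1: (-4,-1.5) → rotate → (3.40222,2.58358) → ×s → (5.80717,4.40985) → (5.81,4.41)
v2: (5,-4) → rotate → (-5.93672,2.39902) → ×s → (-10.13325,4.09483) → (-10.13,4.09)
v3: (-0.5,3) → rotate → (1.33891,-2.73081) → ×s → (2.28535,-4.66115) → (2.29,-4.66)
v4: (-3.5,1) → rotate → (3.63977,0.04516) → ×s → (6.21264,0.07708) → (6.21,0.08)

Cross-section at z=14.5: (5.81,4.41) (-10.13,4.09) (2.29,-4.66) (6.21,0.08)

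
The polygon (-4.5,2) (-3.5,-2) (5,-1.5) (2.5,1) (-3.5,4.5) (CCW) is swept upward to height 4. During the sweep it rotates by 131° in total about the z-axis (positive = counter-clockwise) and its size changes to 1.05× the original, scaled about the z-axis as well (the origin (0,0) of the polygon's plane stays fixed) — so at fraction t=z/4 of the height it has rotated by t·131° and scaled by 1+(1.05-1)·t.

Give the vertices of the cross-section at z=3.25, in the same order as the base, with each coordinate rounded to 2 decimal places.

t = z/height = 3.25/4 = 0.8125
s = 1 + (scale-1)·z/height = 1 + (1.05-1)·3.25/4 = 1.040625
θ = twist·z/height = 131°·3.25/4 = 106.4375° = 1.857685 rad
cos θ = -0.282969, sin θ = 0.959129 (intermediates below are computed at full precision and shown rounded to 5 d.p.)
v1: (-4.5,2) → rotate → (-0.64490,-4.88202) → ×s → (-0.67110,-5.08035) → (-0.67,-5.08)
v2: (-3.5,-2) → rotate → (2.90865,-2.79101) → ×s → (3.02681,-2.90440) → (3.03,-2.90)
v3: (5,-1.5) → rotate → (0.02385,5.22010) → ×s → (0.02482,5.43217) → (0.02,5.43)
v4: (2.5,1) → rotate → (-1.66655,2.11485) → ×s → (-1.73426,2.20077) → (-1.73,2.20)
v5: (-3.5,4.5) → rotate → (-3.32569,-4.63031) → ×s → (-3.46079,-4.81842) → (-3.46,-4.82)

Cross-section at z=3.25: (-0.67,-5.08) (3.03,-2.90) (0.02,5.43) (-1.73,2.20) (-3.46,-4.82)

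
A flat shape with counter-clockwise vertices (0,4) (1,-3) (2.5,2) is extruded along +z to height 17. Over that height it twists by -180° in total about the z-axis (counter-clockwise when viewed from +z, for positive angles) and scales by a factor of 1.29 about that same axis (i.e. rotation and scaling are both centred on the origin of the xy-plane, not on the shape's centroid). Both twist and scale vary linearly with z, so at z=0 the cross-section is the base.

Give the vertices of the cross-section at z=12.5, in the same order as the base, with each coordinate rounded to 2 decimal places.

Cross-section at z=12.5: (3.59,-3.27) (-3.51,1.56) (-0.25,-3.88)

t = z/height = 12.5/17 = 0.735294
s = 1 + (scale-1)·z/height = 1 + (1.29-1)·12.5/17 = 1.213235
θ = twist·z/height = -180°·12.5/17 = -132.3529° = -2.309995 rad
cos θ = -0.673696, sin θ = -0.739009 (intermediates below are computed at full precision and shown rounded to 5 d.p.)
v1: (0,4) → rotate → (2.95604,-2.69478) → ×s → (3.58637,-3.26941) → (3.59,-3.27)
v2: (1,-3) → rotate → (-2.89072,1.28208) → ×s → (-3.50713,1.55546) → (-3.51,1.56)
v3: (2.5,2) → rotate → (-0.20622,-3.19491) → ×s → (-0.25019,-3.87618) → (-0.25,-3.88)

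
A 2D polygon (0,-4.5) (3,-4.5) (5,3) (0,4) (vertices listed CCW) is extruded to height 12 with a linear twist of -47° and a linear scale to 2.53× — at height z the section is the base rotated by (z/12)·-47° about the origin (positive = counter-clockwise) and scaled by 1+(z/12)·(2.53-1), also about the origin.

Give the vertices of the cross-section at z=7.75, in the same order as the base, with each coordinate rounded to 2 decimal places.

Cross-section at z=7.75: (-4.52,-7.72) (0.63,-10.73) (11.59,0.12) (4.02,6.86)

t = z/height = 7.75/12 = 0.645833
s = 1 + (scale-1)·z/height = 1 + (2.53-1)·7.75/12 = 1.988125
θ = twist·z/height = -47°·7.75/12 = -30.3542° = -0.529780 rad
cos θ = 0.862918, sin θ = -0.505344 (intermediates below are computed at full precision and shown rounded to 5 d.p.)
v1: (0,-4.5) → rotate → (-2.27405,-3.88313) → ×s → (-4.52109,-7.72015) → (-4.52,-7.72)
v2: (3,-4.5) → rotate → (0.31471,-5.39916) → ×s → (0.62568,-10.73421) → (0.63,-10.73)
v3: (5,3) → rotate → (5.83062,0.06204) → ×s → (11.59201,0.12334) → (11.59,0.12)
v4: (0,4) → rotate → (2.02137,3.45167) → ×s → (4.01875,6.86236) → (4.02,6.86)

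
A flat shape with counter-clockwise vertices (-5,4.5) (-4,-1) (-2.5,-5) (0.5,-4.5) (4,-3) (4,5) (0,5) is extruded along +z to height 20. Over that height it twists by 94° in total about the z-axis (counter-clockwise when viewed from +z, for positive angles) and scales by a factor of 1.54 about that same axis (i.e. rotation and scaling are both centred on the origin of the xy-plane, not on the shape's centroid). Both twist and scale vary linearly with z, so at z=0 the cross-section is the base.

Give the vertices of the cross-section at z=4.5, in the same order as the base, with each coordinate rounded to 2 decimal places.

Cross-section at z=4.5: (-7.05,2.68) (-3.78,-2.66) (-0.59,-6.24) (2.34,-4.50) (5.40,-1.52) (2.16,6.85) (-2.02,5.23)

t = z/height = 4.5/20 = 0.225
s = 1 + (scale-1)·z/height = 1 + (1.54-1)·4.5/20 = 1.121500
θ = twist·z/height = 94°·4.5/20 = 21.1500° = 0.369137 rad
cos θ = 0.932639, sin θ = 0.360811 (intermediates below are computed at full precision and shown rounded to 5 d.p.)
v1: (-5,4.5) → rotate → (-6.28684,2.39282) → ×s → (-7.05070,2.68355) → (-7.05,2.68)
v2: (-4,-1) → rotate → (-3.36975,-2.37588) → ×s → (-3.77917,-2.66455) → (-3.78,-2.66)
v3: (-2.5,-5) → rotate → (-0.52754,-5.56522) → ×s → (-0.59164,-6.24140) → (-0.59,-6.24)
v4: (0.5,-4.5) → rotate → (2.08997,-4.01647) → ×s → (2.34390,-4.50447) → (2.34,-4.50)
v5: (4,-3) → rotate → (4.81299,-1.35467) → ×s → (5.39777,-1.51927) → (5.40,-1.52)
v6: (4,5) → rotate → (1.92650,6.10644) → ×s → (2.16057,6.84837) → (2.16,6.85)
v7: (0,5) → rotate → (-1.80405,4.66320) → ×s → (-2.02325,5.22977) → (-2.02,5.23)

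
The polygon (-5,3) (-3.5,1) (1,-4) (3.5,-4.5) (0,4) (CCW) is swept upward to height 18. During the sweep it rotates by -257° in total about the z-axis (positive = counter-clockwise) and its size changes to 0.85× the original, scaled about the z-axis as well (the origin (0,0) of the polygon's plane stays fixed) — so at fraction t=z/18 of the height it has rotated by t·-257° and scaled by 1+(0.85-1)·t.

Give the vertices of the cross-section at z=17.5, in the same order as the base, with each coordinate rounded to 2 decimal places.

t = z/height = 17.5/18 = 0.972222
s = 1 + (scale-1)·z/height = 1 + (0.85-1)·17.5/18 = 0.854167
θ = twist·z/height = -257°·17.5/18 = -249.8611° = -4.360899 rad
cos θ = -0.344297, sin θ = 0.938861 (intermediates below are computed at full precision and shown rounded to 5 d.p.)
v1: (-5,3) → rotate → (-1.09510,-5.72719) → ×s → (-0.93540,-4.89198) → (-0.94,-4.89)
v2: (-3.5,1) → rotate → (0.26618,-3.63031) → ×s → (0.22736,-3.10089) → (0.23,-3.10)
v3: (1,-4) → rotate → (3.41115,2.31605) → ×s → (2.91369,1.97829) → (2.91,1.98)
v4: (3.5,-4.5) → rotate → (3.01983,4.83535) → ×s → (2.57944,4.13019) → (2.58,4.13)
v5: (0,4) → rotate → (-3.75544,-1.37719) → ×s → (-3.20777,-1.17635) → (-3.21,-1.18)

Cross-section at z=17.5: (-0.94,-4.89) (0.23,-3.10) (2.91,1.98) (2.58,4.13) (-3.21,-1.18)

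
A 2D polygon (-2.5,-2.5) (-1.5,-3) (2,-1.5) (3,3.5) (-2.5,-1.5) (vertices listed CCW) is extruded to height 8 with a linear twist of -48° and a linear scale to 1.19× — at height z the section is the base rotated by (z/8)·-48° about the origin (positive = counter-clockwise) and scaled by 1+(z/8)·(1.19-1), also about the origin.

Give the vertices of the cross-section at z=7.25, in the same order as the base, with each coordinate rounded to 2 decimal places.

Cross-section at z=7.25: (-4.14,-0.11) (-3.70,-1.34) (0.49,-2.89) (5.37,0.56) (-3.34,0.74)

t = z/height = 7.25/8 = 0.90625
s = 1 + (scale-1)·z/height = 1 + (1.19-1)·7.25/8 = 1.172188
θ = twist·z/height = -48°·7.25/8 = -43.5000° = -0.759218 rad
cos θ = 0.725374, sin θ = -0.688355 (intermediates below are computed at full precision and shown rounded to 5 d.p.)
v1: (-2.5,-2.5) → rotate → (-3.53432,-0.09255) → ×s → (-4.14289,-0.10849) → (-4.14,-0.11)
v2: (-1.5,-3) → rotate → (-3.15313,-1.14359) → ×s → (-3.69605,-1.34050) → (-3.70,-1.34)
v3: (2,-1.5) → rotate → (0.41822,-2.46477) → ×s → (0.49023,-2.88917) → (0.49,-2.89)
v4: (3,3.5) → rotate → (4.58536,0.47375) → ×s → (5.37491,0.55532) → (5.37,0.56)
v5: (-2.5,-1.5) → rotate → (-2.84597,0.63282) → ×s → (-3.33601,0.74179) → (-3.34,0.74)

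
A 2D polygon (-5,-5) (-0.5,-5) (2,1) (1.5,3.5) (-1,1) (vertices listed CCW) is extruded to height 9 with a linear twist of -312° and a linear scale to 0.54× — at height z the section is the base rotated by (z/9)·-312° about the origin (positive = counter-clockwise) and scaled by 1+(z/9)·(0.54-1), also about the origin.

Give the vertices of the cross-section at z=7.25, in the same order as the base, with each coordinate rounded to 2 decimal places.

t = z/height = 7.25/9 = 0.805556
s = 1 + (scale-1)·z/height = 1 + (0.54-1)·7.25/9 = 0.629444
θ = twist·z/height = -312°·7.25/9 = -251.3333° = -4.386594 rad
cos θ = -0.320062, sin θ = 0.947397 (intermediates below are computed at full precision and shown rounded to 5 d.p.)
v1: (-5,-5) → rotate → (6.33729,-3.13667) → ×s → (3.98897,-1.97436) → (3.99,-1.97)
v2: (-0.5,-5) → rotate → (4.89701,1.12661) → ×s → (3.08240,0.70914) → (3.08,0.71)
v3: (2,1) → rotate → (-1.58752,1.57473) → ×s → (-0.99926,0.99121) → (-1.00,0.99)
v4: (1.5,3.5) → rotate → (-3.79598,0.30088) → ×s → (-2.38936,0.18939) → (-2.39,0.19)
v5: (-1,1) → rotate → (-0.62733,-1.26746) → ×s → (-0.39487,-0.79779) → (-0.39,-0.80)

Cross-section at z=7.25: (3.99,-1.97) (3.08,0.71) (-1.00,0.99) (-2.39,0.19) (-0.39,-0.80)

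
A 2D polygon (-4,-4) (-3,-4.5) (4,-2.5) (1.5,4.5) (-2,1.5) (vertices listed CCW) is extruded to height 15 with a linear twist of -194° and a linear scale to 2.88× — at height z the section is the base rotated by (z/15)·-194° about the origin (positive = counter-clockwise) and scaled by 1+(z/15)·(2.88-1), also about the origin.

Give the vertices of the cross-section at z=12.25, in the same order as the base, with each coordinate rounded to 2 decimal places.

Cross-section at z=12.25: (5.70,13.16) (2.88,13.41) (-11.76,2.17) (0.66,-12.01) (6.11,-1.67)

t = z/height = 12.25/15 = 0.816667
s = 1 + (scale-1)·z/height = 1 + (2.88-1)·12.25/15 = 2.535333
θ = twist·z/height = -194°·12.25/15 = -158.4333° = -2.765183 rad
cos θ = -0.929990, sin θ = -0.367584 (intermediates below are computed at full precision and shown rounded to 5 d.p.)
v1: (-4,-4) → rotate → (2.24963,5.19030) → ×s → (5.70356,13.15913) → (5.70,13.16)
v2: (-3,-4.5) → rotate → (1.13585,5.28771) → ×s → (2.87975,13.40610) → (2.88,13.41)
v3: (4,-2.5) → rotate → (-4.63892,0.85464) → ×s → (-11.76121,2.16680) → (-11.76,2.17)
v4: (1.5,4.5) → rotate → (0.25914,-4.73633) → ×s → (0.65701,-12.00818) → (0.66,-12.01)
v5: (-2,1.5) → rotate → (2.41136,-0.65982) → ×s → (6.11359,-1.67286) → (6.11,-1.67)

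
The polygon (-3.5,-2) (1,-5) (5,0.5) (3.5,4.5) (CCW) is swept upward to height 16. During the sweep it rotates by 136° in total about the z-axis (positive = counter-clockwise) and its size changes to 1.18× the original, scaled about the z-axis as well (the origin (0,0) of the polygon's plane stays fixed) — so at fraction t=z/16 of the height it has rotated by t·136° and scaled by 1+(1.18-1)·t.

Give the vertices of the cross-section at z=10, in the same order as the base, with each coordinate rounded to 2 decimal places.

t = z/height = 10/16 = 0.625
s = 1 + (scale-1)·z/height = 1 + (1.18-1)·10/16 = 1.112500
θ = twist·z/height = 136°·10/16 = 85.0000° = 1.483530 rad
cos θ = 0.087156, sin θ = 0.996195 (intermediates below are computed at full precision and shown rounded to 5 d.p.)
v1: (-3.5,-2) → rotate → (1.68734,-3.66099) → ×s → (1.87717,-4.07285) → (1.88,-4.07)
v2: (1,-5) → rotate → (5.06813,0.56042) → ×s → (5.63829,0.62346) → (5.64,0.62)
v3: (5,0.5) → rotate → (-0.06232,5.02455) → ×s → (-0.06933,5.58981) → (-0.07,5.59)
v4: (3.5,4.5) → rotate → (-4.17783,3.87888) → ×s → (-4.64784,4.31526) → (-4.65,4.32)

Cross-section at z=10: (1.88,-4.07) (5.64,0.62) (-0.07,5.59) (-4.65,4.32)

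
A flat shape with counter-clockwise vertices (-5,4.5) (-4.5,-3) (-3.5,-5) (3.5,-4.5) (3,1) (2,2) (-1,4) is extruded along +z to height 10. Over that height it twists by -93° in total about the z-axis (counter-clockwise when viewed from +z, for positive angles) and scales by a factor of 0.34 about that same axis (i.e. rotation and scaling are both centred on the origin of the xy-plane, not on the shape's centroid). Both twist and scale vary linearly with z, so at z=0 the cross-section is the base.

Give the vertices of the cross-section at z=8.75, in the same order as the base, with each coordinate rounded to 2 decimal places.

t = z/height = 8.75/10 = 0.875
s = 1 + (scale-1)·z/height = 1 + (0.34-1)·8.75/10 = 0.422500
θ = twist·z/height = -93°·8.75/10 = -81.3750° = -1.420262 rad
cos θ = 0.149967, sin θ = -0.988691 (intermediates below are computed at full precision and shown rounded to 5 d.p.)
v1: (-5,4.5) → rotate → (3.69928,5.61831) → ×s → (1.56294,2.37373) → (1.56,2.37)
v2: (-4.5,-3) → rotate → (-3.64092,3.99921) → ×s → (-1.53829,1.68967) → (-1.54,1.69)
v3: (-3.5,-5) → rotate → (-5.46834,2.71058) → ×s → (-2.31037,1.14522) → (-2.31,1.15)
v4: (3.5,-4.5) → rotate → (-3.92423,-4.13527) → ×s → (-1.65799,-1.74715) → (-1.66,-1.75)
v5: (3,1) → rotate → (1.43859,-2.81611) → ×s → (0.60780,-1.18980) → (0.61,-1.19)
v6: (2,2) → rotate → (2.27732,-1.67745) → ×s → (0.96217,-0.70872) → (0.96,-0.71)
v7: (-1,4) → rotate → (3.80480,1.58856) → ×s → (1.60753,0.67117) → (1.61,0.67)

Cross-section at z=8.75: (1.56,2.37) (-1.54,1.69) (-2.31,1.15) (-1.66,-1.75) (0.61,-1.19) (0.96,-0.71) (1.61,0.67)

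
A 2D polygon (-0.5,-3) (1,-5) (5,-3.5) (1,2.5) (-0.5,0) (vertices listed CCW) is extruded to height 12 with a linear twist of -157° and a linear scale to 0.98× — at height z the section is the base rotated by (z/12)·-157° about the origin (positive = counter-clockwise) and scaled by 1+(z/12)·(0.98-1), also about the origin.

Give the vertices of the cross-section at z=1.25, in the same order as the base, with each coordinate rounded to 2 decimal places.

Cross-section at z=1.25: (-1.32,-2.73) (-0.45,-5.07) (3.80,-4.76) (1.66,2.11) (-0.48,0.14)

t = z/height = 1.25/12 = 0.104167
s = 1 + (scale-1)·z/height = 1 + (0.98-1)·1.25/12 = 0.997917
θ = twist·z/height = -157°·1.25/12 = -16.3542° = -0.285434 rad
cos θ = 0.959540, sin θ = -0.281574 (intermediates below are computed at full precision and shown rounded to 5 d.p.)
v1: (-0.5,-3) → rotate → (-1.32449,-2.73783) → ×s → (-1.32173,-2.73213) → (-1.32,-2.73)
v2: (1,-5) → rotate → (-0.44833,-5.07927) → ×s → (-0.44740,-5.06869) → (-0.45,-5.07)
v3: (5,-3.5) → rotate → (3.81219,-4.76626) → ×s → (3.80425,-4.75633) → (3.80,-4.76)
v4: (1,2.5) → rotate → (1.66347,2.11727) → ×s → (1.66001,2.11286) → (1.66,2.11)
v5: (-0.5,0) → rotate → (-0.47977,0.14079) → ×s → (-0.47877,0.14049) → (-0.48,0.14)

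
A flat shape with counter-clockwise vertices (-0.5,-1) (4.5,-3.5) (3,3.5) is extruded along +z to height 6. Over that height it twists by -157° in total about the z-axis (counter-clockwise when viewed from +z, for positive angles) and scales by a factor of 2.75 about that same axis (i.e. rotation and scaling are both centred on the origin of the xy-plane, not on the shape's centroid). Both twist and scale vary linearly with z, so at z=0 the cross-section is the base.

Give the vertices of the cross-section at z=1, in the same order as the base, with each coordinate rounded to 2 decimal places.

Cross-section at z=1: (-1.15,-0.87) (3.22,-6.62) (5.47,2.35)

t = z/height = 1/6 = 0.166667
s = 1 + (scale-1)·z/height = 1 + (2.75-1)·1/6 = 1.291667
θ = twist·z/height = -157°·1/6 = -26.1667° = -0.456694 rad
cos θ = 0.897515, sin θ = -0.440984 (intermediates below are computed at full precision and shown rounded to 5 d.p.)
v1: (-0.5,-1) → rotate → (-0.88974,-0.67702) → ×s → (-1.14925,-0.87449) → (-1.15,-0.87)
v2: (4.5,-3.5) → rotate → (2.49537,-5.12573) → ×s → (3.22319,-6.62073) → (3.22,-6.62)
v3: (3,3.5) → rotate → (4.23599,1.81835) → ×s → (5.47149,2.34870) → (5.47,2.35)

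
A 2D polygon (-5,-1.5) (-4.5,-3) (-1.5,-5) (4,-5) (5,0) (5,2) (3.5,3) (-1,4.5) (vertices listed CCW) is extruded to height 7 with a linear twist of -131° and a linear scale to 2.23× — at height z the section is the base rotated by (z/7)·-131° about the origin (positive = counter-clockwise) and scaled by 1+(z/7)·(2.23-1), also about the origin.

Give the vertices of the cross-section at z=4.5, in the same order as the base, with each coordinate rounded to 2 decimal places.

t = z/height = 4.5/7 = 0.642857
s = 1 + (scale-1)·z/height = 1 + (2.23-1)·4.5/7 = 1.790714
θ = twist·z/height = -131°·4.5/7 = -84.2143° = -1.469817 rad
cos θ = 0.100808, sin θ = -0.994906 (intermediates below are computed at full precision and shown rounded to 5 d.p.)
v1: (-5,-1.5) → rotate → (-1.99640,4.82332) → ×s → (-3.57498,8.63718) → (-3.57,8.64)
v2: (-4.5,-3) → rotate → (-3.43835,4.17465) → ×s → (-6.15711,7.47561) → (-6.16,7.48)
v3: (-1.5,-5) → rotate → (-5.12574,0.98832) → ×s → (-9.17874,1.76979) → (-9.18,1.77)
v4: (4,-5) → rotate → (-4.57130,-4.48366) → ×s → (-8.18589,-8.02896) → (-8.19,-8.03)
v5: (5,0) → rotate → (0.50404,-4.97453) → ×s → (0.90259,-8.90796) → (0.90,-8.91)
v6: (5,2) → rotate → (2.49385,-4.77291) → ×s → (4.46578,-8.54692) → (4.47,-8.55)
v7: (3.5,3) → rotate → (3.33755,-3.17975) → ×s → (5.97659,-5.69402) → (5.98,-5.69)
v8: (-1,4.5) → rotate → (4.37627,1.44854) → ×s → (7.83665,2.59393) → (7.84,2.59)

Cross-section at z=4.5: (-3.57,8.64) (-6.16,7.48) (-9.18,1.77) (-8.19,-8.03) (0.90,-8.91) (4.47,-8.55) (5.98,-5.69) (7.84,2.59)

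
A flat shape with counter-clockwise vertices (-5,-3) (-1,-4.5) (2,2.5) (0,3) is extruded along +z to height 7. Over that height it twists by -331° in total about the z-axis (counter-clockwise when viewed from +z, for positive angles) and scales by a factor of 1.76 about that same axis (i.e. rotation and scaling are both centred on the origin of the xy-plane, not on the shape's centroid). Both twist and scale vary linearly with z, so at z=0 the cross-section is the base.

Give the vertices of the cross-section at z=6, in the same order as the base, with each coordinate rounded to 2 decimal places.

Cross-section at z=6: (2.86,-9.20) (6.83,-3.37) (-3.23,4.19) (-4.81,1.17)

t = z/height = 6/7 = 0.857143
s = 1 + (scale-1)·z/height = 1 + (1.76-1)·6/7 = 1.651429
θ = twist·z/height = -331°·6/7 = -283.7143° = -4.951748 rad
cos θ = 0.237080, sin θ = 0.971490 (intermediates below are computed at full precision and shown rounded to 5 d.p.)
v1: (-5,-3) → rotate → (1.72907,-5.56869) → ×s → (2.85543,-9.19630) → (2.86,-9.20)
v2: (-1,-4.5) → rotate → (4.13462,-2.03835) → ×s → (6.82804,-3.36619) → (6.83,-3.37)
v3: (2,2.5) → rotate → (-1.95456,2.53568) → ×s → (-3.22782,4.18750) → (-3.23,4.19)
v4: (0,3) → rotate → (-2.91447,0.71124) → ×s → (-4.81304,1.17456) → (-4.81,1.17)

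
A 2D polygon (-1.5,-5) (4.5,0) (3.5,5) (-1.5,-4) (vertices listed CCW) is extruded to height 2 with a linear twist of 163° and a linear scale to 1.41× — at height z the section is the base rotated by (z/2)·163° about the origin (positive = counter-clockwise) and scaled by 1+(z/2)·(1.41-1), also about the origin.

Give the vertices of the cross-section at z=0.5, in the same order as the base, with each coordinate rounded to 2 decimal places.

Cross-section at z=0.5: (2.35,-5.26) (3.76,3.24) (-0.68,6.69) (1.63,-4.42)

t = z/height = 0.5/2 = 0.25
s = 1 + (scale-1)·z/height = 1 + (1.41-1)·0.5/2 = 1.102500
θ = twist·z/height = 163°·0.5/2 = 40.7500° = 0.711222 rad
cos θ = 0.757565, sin θ = 0.652760 (intermediates below are computed at full precision and shown rounded to 5 d.p.)
v1: (-1.5,-5) → rotate → (2.12745,-4.76696) → ×s → (2.34552,-5.25558) → (2.35,-5.26)
v2: (4.5,0) → rotate → (3.40904,2.93742) → ×s → (3.75847,3.23850) → (3.76,3.24)
v3: (3.5,5) → rotate → (-0.61232,6.07248) → ×s → (-0.67508,6.69491) → (-0.68,6.69)
v4: (-1.5,-4) → rotate → (1.47469,-4.00940) → ×s → (1.62585,-4.42036) → (1.63,-4.42)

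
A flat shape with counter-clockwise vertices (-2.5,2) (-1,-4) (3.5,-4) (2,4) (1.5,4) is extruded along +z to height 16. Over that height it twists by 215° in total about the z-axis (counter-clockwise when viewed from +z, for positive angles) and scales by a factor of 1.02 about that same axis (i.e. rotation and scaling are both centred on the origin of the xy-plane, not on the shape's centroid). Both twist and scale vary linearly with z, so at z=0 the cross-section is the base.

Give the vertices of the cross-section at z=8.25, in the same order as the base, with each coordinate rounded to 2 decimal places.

Cross-section at z=8.25: (-0.99,-3.08) (4.14,0.49) (2.52,4.74) (-4.50,0.45) (-4.32,-0.02)

t = z/height = 8.25/16 = 0.515625
s = 1 + (scale-1)·z/height = 1 + (1.02-1)·8.25/16 = 1.010313
θ = twist·z/height = 215°·8.25/16 = 110.8594° = 1.934861 rad
cos θ = -0.356076, sin θ = 0.934457 (intermediates below are computed at full precision and shown rounded to 5 d.p.)
v1: (-2.5,2) → rotate → (-0.97873,-3.04829) → ×s → (-0.98882,-3.07973) → (-0.99,-3.08)
v2: (-1,-4) → rotate → (4.09390,0.48984) → ×s → (4.13612,0.49490) → (4.14,0.49)
v3: (3.5,-4) → rotate → (2.49156,4.69490) → ×s → (2.51726,4.74332) → (2.52,4.74)
v4: (2,4) → rotate → (-4.44998,0.44461) → ×s → (-4.49587,0.44920) → (-4.50,0.45)
v5: (1.5,4) → rotate → (-4.27194,-0.02262) → ×s → (-4.31600,-0.02285) → (-4.32,-0.02)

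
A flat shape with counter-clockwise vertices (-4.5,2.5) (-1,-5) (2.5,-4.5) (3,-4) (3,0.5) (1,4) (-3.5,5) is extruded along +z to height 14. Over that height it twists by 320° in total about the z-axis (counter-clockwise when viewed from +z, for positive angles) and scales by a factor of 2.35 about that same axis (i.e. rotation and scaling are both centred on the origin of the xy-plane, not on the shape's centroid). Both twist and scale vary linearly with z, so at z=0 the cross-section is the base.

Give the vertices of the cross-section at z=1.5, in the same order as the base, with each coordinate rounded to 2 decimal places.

Cross-section at z=1.5: (-5.87,-0.54) (2.28,-5.37) (5.27,-2.64) (5.42,-1.85) (2.51,2.41) (-1.63,4.43) (-6.53,2.47)

t = z/height = 1.5/14 = 0.107143
s = 1 + (scale-1)·z/height = 1 + (2.35-1)·1.5/14 = 1.144643
θ = twist·z/height = 320°·1.5/14 = 34.2857° = 0.598399 rad
cos θ = 0.826239, sin θ = 0.563320 (intermediates below are computed at full precision and shown rounded to 5 d.p.)
v1: (-4.5,2.5) → rotate → (-5.12637,-0.46934) → ×s → (-5.86787,-0.53723) → (-5.87,-0.54)
v2: (-1,-5) → rotate → (1.99036,-4.69451) → ×s → (2.27825,-5.37354) → (2.28,-5.37)
v3: (2.5,-4.5) → rotate → (4.60054,-2.30977) → ×s → (5.26597,-2.64387) → (5.27,-2.64)
v4: (3,-4) → rotate → (4.73200,-1.61499) → ×s → (5.41645,-1.84859) → (5.42,-1.85)
v5: (3,0.5) → rotate → (2.19706,2.10308) → ×s → (2.51484,2.40727) → (2.51,2.41)
v6: (1,4) → rotate → (-1.42704,3.86828) → ×s → (-1.63345,4.42779) → (-1.63,4.43)
v7: (-3.5,5) → rotate → (-5.70844,2.15957) → ×s → (-6.53412,2.47194) → (-6.53,2.47)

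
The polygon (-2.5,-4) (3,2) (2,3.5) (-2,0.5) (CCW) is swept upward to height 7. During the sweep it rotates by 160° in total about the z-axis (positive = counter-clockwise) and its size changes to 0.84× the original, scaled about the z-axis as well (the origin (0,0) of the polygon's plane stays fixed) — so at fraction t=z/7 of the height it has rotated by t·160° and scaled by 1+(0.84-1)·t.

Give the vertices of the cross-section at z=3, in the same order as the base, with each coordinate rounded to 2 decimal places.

t = z/height = 3/7 = 0.428571
s = 1 + (scale-1)·z/height = 1 + (0.84-1)·3/7 = 0.931429
θ = twist·z/height = 160°·3/7 = 68.5714° = 1.196797 rad
cos θ = 0.365341, sin θ = 0.930874 (intermediates below are computed at full precision and shown rounded to 5 d.p.)
v1: (-2.5,-4) → rotate → (2.81014,-3.78855) → ×s → (2.61745,-3.52876) → (2.62,-3.53)
v2: (3,2) → rotate → (-0.76572,3.52330) → ×s → (-0.71322,3.28171) → (-0.71,3.28)
v3: (2,3.5) → rotate → (-2.52738,3.14044) → ×s → (-2.35407,2.92510) → (-2.35,2.93)
v4: (-2,0.5) → rotate → (-1.19612,-1.67908) → ×s → (-1.11410,-1.56394) → (-1.11,-1.56)

Cross-section at z=3: (2.62,-3.53) (-0.71,3.28) (-2.35,2.93) (-1.11,-1.56)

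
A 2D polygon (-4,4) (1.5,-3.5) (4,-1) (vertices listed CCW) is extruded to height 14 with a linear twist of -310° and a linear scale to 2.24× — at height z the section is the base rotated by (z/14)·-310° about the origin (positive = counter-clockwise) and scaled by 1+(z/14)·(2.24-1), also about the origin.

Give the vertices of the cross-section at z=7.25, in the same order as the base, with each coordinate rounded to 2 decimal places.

t = z/height = 7.25/14 = 0.517857
s = 1 + (scale-1)·z/height = 1 + (2.24-1)·7.25/14 = 1.642143
θ = twist·z/height = -310°·7.25/14 = -160.5357° = -2.801877 rad
cos θ = -0.942849, sin θ = -0.333219 (intermediates below are computed at full precision and shown rounded to 5 d.p.)
v1: (-4,4) → rotate → (5.10427,-2.43852) → ×s → (8.38195,-4.00440) → (8.38,-4.00)
v2: (1.5,-3.5) → rotate → (-2.58054,2.80014) → ×s → (-4.23762,4.59824) → (-4.24,4.60)
v3: (4,-1) → rotate → (-4.10462,-0.39003) → ×s → (-6.74037,-0.64048) → (-6.74,-0.64)

Cross-section at z=7.25: (8.38,-4.00) (-4.24,4.60) (-6.74,-0.64)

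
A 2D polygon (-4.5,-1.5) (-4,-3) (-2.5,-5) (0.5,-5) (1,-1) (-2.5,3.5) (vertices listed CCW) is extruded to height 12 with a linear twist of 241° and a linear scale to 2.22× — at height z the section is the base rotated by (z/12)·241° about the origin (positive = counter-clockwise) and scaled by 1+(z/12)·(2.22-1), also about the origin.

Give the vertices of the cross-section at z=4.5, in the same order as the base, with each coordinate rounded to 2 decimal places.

Cross-section at z=4.5: (2.23,-6.54) (4.41,-5.80) (7.31,-3.60) (7.28,0.78) (1.45,1.47) (-5.08,-3.68)

t = z/height = 4.5/12 = 0.375
s = 1 + (scale-1)·z/height = 1 + (2.22-1)·4.5/12 = 1.457500
θ = twist·z/height = 241°·4.5/12 = 90.3750° = 1.577341 rad
cos θ = -0.006545, sin θ = 0.999979 (intermediates below are computed at full precision and shown rounded to 5 d.p.)
v1: (-4.5,-1.5) → rotate → (1.52942,-4.49009) → ×s → (2.22913,-6.54430) → (2.23,-6.54)
v2: (-4,-3) → rotate → (3.02612,-3.98028) → ×s → (4.41056,-5.80126) → (4.41,-5.80)
v3: (-2.5,-5) → rotate → (5.01626,-2.46722) → ×s → (7.31119,-3.59598) → (7.31,-3.60)
v4: (0.5,-5) → rotate → (4.99662,0.53271) → ×s → (7.28257,0.77643) → (7.28,0.78)
v5: (1,-1) → rotate → (0.99343,1.00652) → ×s → (1.44793,1.46701) → (1.45,1.47)
v6: (-2.5,3.5) → rotate → (-3.48356,-2.52285) → ×s → (-5.07729,-3.67706) → (-5.08,-3.68)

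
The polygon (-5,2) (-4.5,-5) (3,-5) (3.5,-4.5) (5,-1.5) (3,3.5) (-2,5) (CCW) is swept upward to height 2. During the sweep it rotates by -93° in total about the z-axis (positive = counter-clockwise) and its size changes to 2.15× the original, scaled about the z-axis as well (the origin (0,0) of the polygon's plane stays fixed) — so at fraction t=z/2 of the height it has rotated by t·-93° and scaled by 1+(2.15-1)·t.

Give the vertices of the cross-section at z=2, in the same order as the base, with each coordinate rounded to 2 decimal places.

t = z/height = 2/2 = 1
s = 1 + (scale-1)·z/height = 1 + (2.15-1)·2/2 = 2.150000
θ = twist·z/height = -93°·2/2 = -93.0000° = -1.623156 rad
cos θ = -0.052336, sin θ = -0.998630 (intermediates below are computed at full precision and shown rounded to 5 d.p.)
v1: (-5,2) → rotate → (2.25894,4.88848) → ×s → (4.85672,10.51022) → (4.86,10.51)
v2: (-4.5,-5) → rotate → (-4.75764,4.75551) → ×s → (-10.22892,10.22435) → (-10.23,10.22)
v3: (3,-5) → rotate → (-5.15016,-2.73421) → ×s → (-11.07283,-5.87855) → (-11.07,-5.88)
v4: (3.5,-4.5) → rotate → (-4.67701,-3.25969) → ×s → (-10.05557,-7.00834) → (-10.06,-7.01)
v5: (5,-1.5) → rotate → (-1.75962,-4.91464) → ×s → (-3.78319,-10.56648) → (-3.78,-10.57)
v6: (3,3.5) → rotate → (3.33820,-3.17906) → ×s → (7.17712,-6.83499) → (7.18,-6.83)
v7: (-2,5) → rotate → (5.09782,1.73558) → ×s → (10.96031,3.73150) → (10.96,3.73)

Cross-section at z=2: (4.86,10.51) (-10.23,10.22) (-11.07,-5.88) (-10.06,-7.01) (-3.78,-10.57) (7.18,-6.83) (10.96,3.73)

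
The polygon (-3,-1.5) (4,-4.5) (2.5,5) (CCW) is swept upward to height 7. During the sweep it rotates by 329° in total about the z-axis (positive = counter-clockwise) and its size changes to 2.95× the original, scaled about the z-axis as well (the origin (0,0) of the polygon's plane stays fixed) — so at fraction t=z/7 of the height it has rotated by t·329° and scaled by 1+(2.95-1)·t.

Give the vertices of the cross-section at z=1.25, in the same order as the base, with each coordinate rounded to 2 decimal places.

t = z/height = 1.25/7 = 0.178571
s = 1 + (scale-1)·z/height = 1 + (2.95-1)·1.25/7 = 1.348214
θ = twist·z/height = 329°·1.25/7 = 58.7500° = 1.025381 rad
cos θ = 0.518773, sin θ = 0.854912 (intermediates below are computed at full precision and shown rounded to 5 d.p.)
v1: (-3,-1.5) → rotate → (-0.27395,-3.34290) → ×s → (-0.36935,-4.50694) → (-0.37,-4.51)
v2: (4,-4.5) → rotate → (5.92220,1.08517) → ×s → (7.98439,1.46304) → (7.98,1.46)
v3: (2.5,5) → rotate → (-2.97763,4.73115) → ×s → (-4.01448,6.37860) → (-4.01,6.38)

Cross-section at z=1.25: (-0.37,-4.51) (7.98,1.46) (-4.01,6.38)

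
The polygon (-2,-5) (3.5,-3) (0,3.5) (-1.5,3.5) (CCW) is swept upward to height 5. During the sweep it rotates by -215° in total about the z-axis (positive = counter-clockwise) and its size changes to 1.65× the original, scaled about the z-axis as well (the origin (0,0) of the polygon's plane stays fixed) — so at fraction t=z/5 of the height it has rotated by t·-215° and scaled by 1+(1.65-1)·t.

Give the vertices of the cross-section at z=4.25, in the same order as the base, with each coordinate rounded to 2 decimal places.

Cross-section at z=4.25: (3.47,7.60) (-5.20,4.91) (-0.26,-5.43) (2.07,-5.54)

t = z/height = 4.25/5 = 0.85
s = 1 + (scale-1)·z/height = 1 + (1.65-1)·4.25/5 = 1.552500
θ = twist·z/height = -215°·4.25/5 = -182.7500° = -3.189589 rad
cos θ = -0.998848, sin θ = 0.047978 (intermediates below are computed at full precision and shown rounded to 5 d.p.)
v1: (-2,-5) → rotate → (2.23759,4.89829) → ×s → (3.47385,7.60459) → (3.47,7.60)
v2: (3.5,-3) → rotate → (-3.35203,3.16447) → ×s → (-5.20403,4.91284) → (-5.20,4.91)
v3: (0,3.5) → rotate → (-0.16792,-3.49597) → ×s → (-0.26070,-5.42749) → (-0.26,-5.43)
v4: (-1.5,3.5) → rotate → (1.33035,-3.56794) → ×s → (2.06537,-5.53922) → (2.07,-5.54)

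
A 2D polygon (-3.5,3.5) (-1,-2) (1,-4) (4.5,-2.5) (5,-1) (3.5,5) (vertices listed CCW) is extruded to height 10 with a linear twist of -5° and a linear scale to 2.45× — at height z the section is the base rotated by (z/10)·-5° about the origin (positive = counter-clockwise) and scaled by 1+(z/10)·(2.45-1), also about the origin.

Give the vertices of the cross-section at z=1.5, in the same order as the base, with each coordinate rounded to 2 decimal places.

Cross-section at z=1.5: (-4.21,4.32) (-1.25,-2.42) (1.15,-4.89) (5.44,-3.12) (6.07,-1.30) (4.34,6.03)

t = z/height = 1.5/10 = 0.15
s = 1 + (scale-1)·z/height = 1 + (2.45-1)·1.5/10 = 1.217500
θ = twist·z/height = -5°·1.5/10 = -0.7500° = -0.013090 rad
cos θ = 0.999914, sin θ = -0.013090 (intermediates below are computed at full precision and shown rounded to 5 d.p.)
v1: (-3.5,3.5) → rotate → (-3.45389,3.54551) → ×s → (-4.20511,4.31666) → (-4.21,4.32)
v2: (-1,-2) → rotate → (-1.02609,-1.98674) → ×s → (-1.24927,-2.41885) → (-1.25,-2.42)
v3: (1,-4) → rotate → (0.94756,-4.01275) → ×s → (1.15365,-4.88552) → (1.15,-4.89)
v4: (4.5,-2.5) → rotate → (4.46689,-2.55869) → ×s → (5.43844,-3.11520) → (5.44,-3.12)
v5: (5,-1) → rotate → (4.98648,-1.06536) → ×s → (6.07104,-1.29708) → (6.07,-1.30)
v6: (3.5,5) → rotate → (3.56515,4.95376) → ×s → (4.34057,6.03120) → (4.34,6.03)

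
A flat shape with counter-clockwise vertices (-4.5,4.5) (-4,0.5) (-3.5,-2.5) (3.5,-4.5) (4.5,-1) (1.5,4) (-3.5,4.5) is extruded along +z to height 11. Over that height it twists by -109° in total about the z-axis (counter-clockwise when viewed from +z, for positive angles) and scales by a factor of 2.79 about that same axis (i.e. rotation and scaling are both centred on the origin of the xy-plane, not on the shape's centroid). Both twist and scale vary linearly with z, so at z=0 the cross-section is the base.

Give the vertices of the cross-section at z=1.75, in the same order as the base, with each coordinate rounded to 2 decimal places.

Cross-section at z=1.75: (-3.80,7.24) (-4.71,2.14) (-5.25,-1.73) (2.57,-6.86) (5.14,-2.95) (3.37,4.33) (-2.57,6.86)

t = z/height = 1.75/11 = 0.159091
s = 1 + (scale-1)·z/height = 1 + (2.79-1)·1.75/11 = 1.284773
θ = twist·z/height = -109°·1.75/11 = -17.3409° = -0.302656 rad
cos θ = 0.954548, sin θ = -0.298056 (intermediates below are computed at full precision and shown rounded to 5 d.p.)
v1: (-4.5,4.5) → rotate → (-2.95421,5.63672) → ×s → (-3.79549,7.24191) → (-3.80,7.24)
v2: (-4,0.5) → rotate → (-3.66916,1.66950) → ×s → (-4.71404,2.14493) → (-4.71,2.14)
v3: (-3.5,-2.5) → rotate → (-4.08606,-1.34317) → ×s → (-5.24966,-1.72567) → (-5.25,-1.73)
v4: (3.5,-4.5) → rotate → (1.99966,-5.33866) → ×s → (2.56911,-6.85897) → (2.57,-6.86)
v5: (4.5,-1) → rotate → (3.99741,-2.29580) → ×s → (5.13576,-2.94958) → (5.14,-2.95)
v6: (1.5,4) → rotate → (2.62405,3.37111) → ×s → (3.37131,4.33111) → (3.37,4.33)
v7: (-3.5,4.5) → rotate → (-1.99966,5.33866) → ×s → (-2.56911,6.85897) → (-2.57,6.86)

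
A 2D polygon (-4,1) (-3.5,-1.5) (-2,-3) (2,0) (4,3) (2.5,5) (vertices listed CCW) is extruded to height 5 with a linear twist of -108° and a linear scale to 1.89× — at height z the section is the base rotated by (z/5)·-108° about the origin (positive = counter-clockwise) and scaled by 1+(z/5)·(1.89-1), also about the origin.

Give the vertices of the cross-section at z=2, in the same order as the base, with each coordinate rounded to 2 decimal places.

t = z/height = 2/5 = 0.4
s = 1 + (scale-1)·z/height = 1 + (1.89-1)·2/5 = 1.356000
θ = twist·z/height = -108°·2/5 = -43.2000° = -0.753982 rad
cos θ = 0.728969, sin θ = -0.684547 (intermediates below are computed at full precision and shown rounded to 5 d.p.)
v1: (-4,1) → rotate → (-2.23133,3.46716) → ×s → (-3.02568,4.70146) → (-3.03,4.70)
v2: (-3.5,-1.5) → rotate → (-3.57821,1.30246) → ×s → (-4.85205,1.76614) → (-4.85,1.77)
v3: (-2,-3) → rotate → (-3.51158,-0.81781) → ×s → (-4.76170,-1.10895) → (-4.76,-1.11)
v4: (2,0) → rotate → (1.45794,-1.36909) → ×s → (1.97696,-1.85649) → (1.98,-1.86)
v5: (4,3) → rotate → (4.96952,-0.55128) → ×s → (6.73866,-0.74754) → (6.74,-0.75)
v6: (2.5,5) → rotate → (5.24516,1.93348) → ×s → (7.11243,2.62179) → (7.11,2.62)

Cross-section at z=2: (-3.03,4.70) (-4.85,1.77) (-4.76,-1.11) (1.98,-1.86) (6.74,-0.75) (7.11,2.62)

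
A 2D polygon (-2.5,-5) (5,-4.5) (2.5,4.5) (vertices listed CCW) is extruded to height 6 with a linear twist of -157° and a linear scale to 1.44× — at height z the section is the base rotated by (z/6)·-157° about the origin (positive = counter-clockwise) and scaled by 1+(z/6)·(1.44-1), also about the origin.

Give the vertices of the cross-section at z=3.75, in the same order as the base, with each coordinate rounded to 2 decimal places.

Cross-section at z=3.75: (-5.86,4.06) (-6.58,-5.50) (5.23,-3.97)

t = z/height = 3.75/6 = 0.625
s = 1 + (scale-1)·z/height = 1 + (1.44-1)·3.75/6 = 1.275000
θ = twist·z/height = -157°·3.75/6 = -98.1250° = -1.712604 rad
cos θ = -0.141333, sin θ = -0.989962 (intermediates below are computed at full precision and shown rounded to 5 d.p.)
v1: (-2.5,-5) → rotate → (-4.59648,3.18157) → ×s → (-5.86051,4.05650) → (-5.86,4.06)
v2: (5,-4.5) → rotate → (-5.16150,-4.31381) → ×s → (-6.58091,-5.50011) → (-6.58,-5.50)
v3: (2.5,4.5) → rotate → (4.10150,-3.11090) → ×s → (5.22941,-3.96640) → (5.23,-3.97)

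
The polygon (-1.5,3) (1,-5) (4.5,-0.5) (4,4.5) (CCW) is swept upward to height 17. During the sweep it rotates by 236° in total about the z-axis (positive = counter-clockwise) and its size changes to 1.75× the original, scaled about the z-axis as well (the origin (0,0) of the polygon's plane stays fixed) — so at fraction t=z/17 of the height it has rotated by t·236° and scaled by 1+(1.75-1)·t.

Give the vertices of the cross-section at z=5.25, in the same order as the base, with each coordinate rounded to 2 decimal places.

t = z/height = 5.25/17 = 0.308824
s = 1 + (scale-1)·z/height = 1 + (1.75-1)·5.25/17 = 1.231618
θ = twist·z/height = 236°·5.25/17 = 72.8824° = 1.272037 rad
cos θ = 0.294335, sin θ = 0.955702 (intermediates below are computed at full precision and shown rounded to 5 d.p.)
v1: (-1.5,3) → rotate → (-3.30861,-0.55055) → ×s → (-4.07494,-0.67807) → (-4.07,-0.68)
v2: (1,-5) → rotate → (5.07285,-0.51597) → ×s → (6.24781,-0.63548) → (6.25,-0.64)
v3: (4.5,-0.5) → rotate → (1.80236,4.15349) → ×s → (2.21982,5.11552) → (2.22,5.12)
v4: (4,4.5) → rotate → (-3.12332,5.14732) → ×s → (-3.84674,6.33952) → (-3.85,6.34)

Cross-section at z=5.25: (-4.07,-0.68) (6.25,-0.64) (2.22,5.12) (-3.85,6.34)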